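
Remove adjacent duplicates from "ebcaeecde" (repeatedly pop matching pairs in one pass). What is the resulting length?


Input: ebcaeecde
Stack-based adjacent duplicate removal:
  Read 'e': push. Stack: e
  Read 'b': push. Stack: eb
  Read 'c': push. Stack: ebc
  Read 'a': push. Stack: ebca
  Read 'e': push. Stack: ebcae
  Read 'e': matches stack top 'e' => pop. Stack: ebca
  Read 'c': push. Stack: ebcac
  Read 'd': push. Stack: ebcacd
  Read 'e': push. Stack: ebcacde
Final stack: "ebcacde" (length 7)

7


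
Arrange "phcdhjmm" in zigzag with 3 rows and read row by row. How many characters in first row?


Zigzag "phcdhjmm" into 3 rows:
Placing characters:
  'p' => row 0
  'h' => row 1
  'c' => row 2
  'd' => row 1
  'h' => row 0
  'j' => row 1
  'm' => row 2
  'm' => row 1
Rows:
  Row 0: "ph"
  Row 1: "hdjm"
  Row 2: "cm"
First row length: 2

2


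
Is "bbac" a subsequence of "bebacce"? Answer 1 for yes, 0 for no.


Check if "bbac" is a subsequence of "bebacce"
Greedy scan:
  Position 0 ('b'): matches sub[0] = 'b'
  Position 1 ('e'): no match needed
  Position 2 ('b'): matches sub[1] = 'b'
  Position 3 ('a'): matches sub[2] = 'a'
  Position 4 ('c'): matches sub[3] = 'c'
  Position 5 ('c'): no match needed
  Position 6 ('e'): no match needed
All 4 characters matched => is a subsequence

1


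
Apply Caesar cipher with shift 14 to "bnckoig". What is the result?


Caesar cipher: shift "bnckoig" by 14
  'b' (pos 1) + 14 = pos 15 = 'p'
  'n' (pos 13) + 14 = pos 1 = 'b'
  'c' (pos 2) + 14 = pos 16 = 'q'
  'k' (pos 10) + 14 = pos 24 = 'y'
  'o' (pos 14) + 14 = pos 2 = 'c'
  'i' (pos 8) + 14 = pos 22 = 'w'
  'g' (pos 6) + 14 = pos 20 = 'u'
Result: pbqycwu

pbqycwu


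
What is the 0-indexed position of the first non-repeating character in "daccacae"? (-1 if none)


Input: daccacae
Character frequencies:
  'a': 3
  'c': 3
  'd': 1
  'e': 1
Scanning left to right for freq == 1:
  Position 0 ('d'): unique! => answer = 0

0


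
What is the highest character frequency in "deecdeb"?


Input: deecdeb
Character counts:
  'b': 1
  'c': 1
  'd': 2
  'e': 3
Maximum frequency: 3

3


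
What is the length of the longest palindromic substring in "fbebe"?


Input: "fbebe"
Checking substrings for palindromes:
  [1:4] "beb" (len 3) => palindrome
  [2:5] "ebe" (len 3) => palindrome
Longest palindromic substring: "beb" with length 3

3


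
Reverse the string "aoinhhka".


Input: aoinhhka
Reading characters right to left:
  Position 7: 'a'
  Position 6: 'k'
  Position 5: 'h'
  Position 4: 'h'
  Position 3: 'n'
  Position 2: 'i'
  Position 1: 'o'
  Position 0: 'a'
Reversed: akhhnioa

akhhnioa


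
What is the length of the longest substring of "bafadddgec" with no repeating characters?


Input: "bafadddgec"
Sliding window (track last position of each char):
  Position 0 ('b'): window [0,0] length 1 -- new best
  Position 1 ('a'): window [0,1] length 2 -- new best
  Position 2 ('f'): window [0,2] length 3 -- new best
  Position 3 ('a'): repeat (last at 1), move window start to 2
  Position 3 ('a'): window [2,3] length 2
  Position 4 ('d'): window [2,4] length 3
  Position 5 ('d'): repeat (last at 4), move window start to 5
  Position 5 ('d'): window [5,5] length 1
  Position 6 ('d'): repeat (last at 5), move window start to 6
  Position 6 ('d'): window [6,6] length 1
  Position 7 ('g'): window [6,7] length 2
  Position 8 ('e'): window [6,8] length 3
  Position 9 ('c'): window [6,9] length 4 -- new best
Longest substring with no repeats: "dgec" with length 4

4


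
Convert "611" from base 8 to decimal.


Input: "611" in base 8
Positional expansion:
  Digit '6' (value 6) x 8^2 = 384
  Digit '1' (value 1) x 8^1 = 8
  Digit '1' (value 1) x 8^0 = 1
Sum = 393

393


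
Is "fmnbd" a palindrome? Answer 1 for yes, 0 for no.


Input: fmnbd
Reversed: dbnmf
  Compare pos 0 ('f') with pos 4 ('d'): MISMATCH
  Compare pos 1 ('m') with pos 3 ('b'): MISMATCH
Result: not a palindrome

0


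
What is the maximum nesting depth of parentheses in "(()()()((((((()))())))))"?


Input: "(()()()((((((()))())))))"
Tracking depth:
  Position 0 '(': depth becomes 1
  Position 1 '(': depth becomes 2
  Position 2 ')': depth becomes 1
  Position 3 '(': depth becomes 2
  Position 4 ')': depth becomes 1
  Position 5 '(': depth becomes 2
  Position 6 ')': depth becomes 1
  Position 7 '(': depth becomes 2
  Position 8 '(': depth becomes 3
  Position 9 '(': depth becomes 4
  Position 10 '(': depth becomes 5
  Position 11 '(': depth becomes 6
  Position 12 '(': depth becomes 7
  Position 13 '(': depth becomes 8
  Position 14 ')': depth becomes 7
  Position 15 ')': depth becomes 6
  Position 16 ')': depth becomes 5
  Position 17 '(': depth becomes 6
  Position 18 ')': depth becomes 5
  Position 19 ')': depth becomes 4
  Position 20 ')': depth becomes 3
  Position 21 ')': depth becomes 2
  Position 22 ')': depth becomes 1
  Position 23 ')': depth becomes 0
Maximum depth reached: 8

8


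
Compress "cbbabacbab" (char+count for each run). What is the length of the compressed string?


Input: cbbabacbab
Runs:
  'c' x 1 => "c1"
  'b' x 2 => "b2"
  'a' x 1 => "a1"
  'b' x 1 => "b1"
  'a' x 1 => "a1"
  'c' x 1 => "c1"
  'b' x 1 => "b1"
  'a' x 1 => "a1"
  'b' x 1 => "b1"
Compressed: "c1b2a1b1a1c1b1a1b1"
Compressed length: 18

18


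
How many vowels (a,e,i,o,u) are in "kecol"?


Input: kecol
Checking each character:
  'k' at position 0: consonant
  'e' at position 1: vowel (running total: 1)
  'c' at position 2: consonant
  'o' at position 3: vowel (running total: 2)
  'l' at position 4: consonant
Total vowels: 2

2


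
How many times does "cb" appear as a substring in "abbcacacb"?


Searching for "cb" in "abbcacacb"
Scanning each position:
  Position 0: "ab" => no
  Position 1: "bb" => no
  Position 2: "bc" => no
  Position 3: "ca" => no
  Position 4: "ac" => no
  Position 5: "ca" => no
  Position 6: "ac" => no
  Position 7: "cb" => MATCH
Total occurrences: 1

1


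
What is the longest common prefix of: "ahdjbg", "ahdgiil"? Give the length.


Words: ahdjbg, ahdgiil
  Position 0: all 'a' => match
  Position 1: all 'h' => match
  Position 2: all 'd' => match
  Position 3: ('j', 'g') => mismatch, stop
LCP = "ahd" (length 3)

3


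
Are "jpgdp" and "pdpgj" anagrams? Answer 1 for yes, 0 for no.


Strings: "jpgdp", "pdpgj"
Sorted first:  dgjpp
Sorted second: dgjpp
Sorted forms match => anagrams

1


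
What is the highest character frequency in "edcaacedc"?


Input: edcaacedc
Character counts:
  'a': 2
  'c': 3
  'd': 2
  'e': 2
Maximum frequency: 3

3


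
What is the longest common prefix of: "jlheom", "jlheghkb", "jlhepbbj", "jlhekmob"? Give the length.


Words: jlheom, jlheghkb, jlhepbbj, jlhekmob
  Position 0: all 'j' => match
  Position 1: all 'l' => match
  Position 2: all 'h' => match
  Position 3: all 'e' => match
  Position 4: ('o', 'g', 'p', 'k') => mismatch, stop
LCP = "jlhe" (length 4)

4


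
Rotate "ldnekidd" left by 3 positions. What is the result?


Input: "ldnekidd", rotate left by 3
First 3 characters: "ldn"
Remaining characters: "ekidd"
Concatenate remaining + first: "ekidd" + "ldn" = "ekiddldn"

ekiddldn


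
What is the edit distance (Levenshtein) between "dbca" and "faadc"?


Computing edit distance: "dbca" -> "faadc"
DP table:
           f    a    a    d    c
      0    1    2    3    4    5
  d   1    1    2    3    3    4
  b   2    2    2    3    4    4
  c   3    3    3    3    4    4
  a   4    4    3    3    4    5
Edit distance = dp[4][5] = 5

5


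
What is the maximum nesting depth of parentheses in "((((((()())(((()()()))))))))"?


Input: "((((((()())(((()()()))))))))"
Tracking depth:
  Position 0 '(': depth becomes 1
  Position 1 '(': depth becomes 2
  Position 2 '(': depth becomes 3
  Position 3 '(': depth becomes 4
  Position 4 '(': depth becomes 5
  Position 5 '(': depth becomes 6
  Position 6 '(': depth becomes 7
  Position 7 ')': depth becomes 6
  Position 8 '(': depth becomes 7
  Position 9 ')': depth becomes 6
  Position 10 ')': depth becomes 5
  Position 11 '(': depth becomes 6
  Position 12 '(': depth becomes 7
  Position 13 '(': depth becomes 8
  Position 14 '(': depth becomes 9
  Position 15 ')': depth becomes 8
  Position 16 '(': depth becomes 9
  Position 17 ')': depth becomes 8
  Position 18 '(': depth becomes 9
  Position 19 ')': depth becomes 8
  Position 20 ')': depth becomes 7
  Position 21 ')': depth becomes 6
  Position 22 ')': depth becomes 5
  Position 23 ')': depth becomes 4
  Position 24 ')': depth becomes 3
  Position 25 ')': depth becomes 2
  Position 26 ')': depth becomes 1
  Position 27 ')': depth becomes 0
Maximum depth reached: 9

9


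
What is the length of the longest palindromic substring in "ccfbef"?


Input: "ccfbef"
Checking substrings for palindromes:
  [0:2] "cc" (len 2) => palindrome
Longest palindromic substring: "cc" with length 2

2


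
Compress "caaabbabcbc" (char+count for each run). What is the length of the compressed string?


Input: caaabbabcbc
Runs:
  'c' x 1 => "c1"
  'a' x 3 => "a3"
  'b' x 2 => "b2"
  'a' x 1 => "a1"
  'b' x 1 => "b1"
  'c' x 1 => "c1"
  'b' x 1 => "b1"
  'c' x 1 => "c1"
Compressed: "c1a3b2a1b1c1b1c1"
Compressed length: 16

16


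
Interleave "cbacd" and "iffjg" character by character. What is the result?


Interleaving "cbacd" and "iffjg":
  Position 0: 'c' from first, 'i' from second => "ci"
  Position 1: 'b' from first, 'f' from second => "bf"
  Position 2: 'a' from first, 'f' from second => "af"
  Position 3: 'c' from first, 'j' from second => "cj"
  Position 4: 'd' from first, 'g' from second => "dg"
Result: cibfafcjdg

cibfafcjdg


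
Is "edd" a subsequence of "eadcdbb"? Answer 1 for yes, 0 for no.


Check if "edd" is a subsequence of "eadcdbb"
Greedy scan:
  Position 0 ('e'): matches sub[0] = 'e'
  Position 1 ('a'): no match needed
  Position 2 ('d'): matches sub[1] = 'd'
  Position 3 ('c'): no match needed
  Position 4 ('d'): matches sub[2] = 'd'
  Position 5 ('b'): no match needed
  Position 6 ('b'): no match needed
All 3 characters matched => is a subsequence

1


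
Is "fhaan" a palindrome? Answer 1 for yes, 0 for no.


Input: fhaan
Reversed: naahf
  Compare pos 0 ('f') with pos 4 ('n'): MISMATCH
  Compare pos 1 ('h') with pos 3 ('a'): MISMATCH
Result: not a palindrome

0


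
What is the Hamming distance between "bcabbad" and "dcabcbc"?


Comparing "bcabbad" and "dcabcbc" position by position:
  Position 0: 'b' vs 'd' => differ
  Position 1: 'c' vs 'c' => same
  Position 2: 'a' vs 'a' => same
  Position 3: 'b' vs 'b' => same
  Position 4: 'b' vs 'c' => differ
  Position 5: 'a' vs 'b' => differ
  Position 6: 'd' vs 'c' => differ
Total differences (Hamming distance): 4

4


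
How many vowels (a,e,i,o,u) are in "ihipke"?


Input: ihipke
Checking each character:
  'i' at position 0: vowel (running total: 1)
  'h' at position 1: consonant
  'i' at position 2: vowel (running total: 2)
  'p' at position 3: consonant
  'k' at position 4: consonant
  'e' at position 5: vowel (running total: 3)
Total vowels: 3

3


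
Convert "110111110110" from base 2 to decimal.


Input: "110111110110" in base 2
Positional expansion:
  Digit '1' (value 1) x 2^11 = 2048
  Digit '1' (value 1) x 2^10 = 1024
  Digit '0' (value 0) x 2^9 = 0
  Digit '1' (value 1) x 2^8 = 256
  Digit '1' (value 1) x 2^7 = 128
  Digit '1' (value 1) x 2^6 = 64
  Digit '1' (value 1) x 2^5 = 32
  Digit '1' (value 1) x 2^4 = 16
  Digit '0' (value 0) x 2^3 = 0
  Digit '1' (value 1) x 2^2 = 4
  Digit '1' (value 1) x 2^1 = 2
  Digit '0' (value 0) x 2^0 = 0
Sum = 3574

3574


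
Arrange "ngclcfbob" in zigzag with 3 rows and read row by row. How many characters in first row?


Zigzag "ngclcfbob" into 3 rows:
Placing characters:
  'n' => row 0
  'g' => row 1
  'c' => row 2
  'l' => row 1
  'c' => row 0
  'f' => row 1
  'b' => row 2
  'o' => row 1
  'b' => row 0
Rows:
  Row 0: "ncb"
  Row 1: "glfo"
  Row 2: "cb"
First row length: 3

3


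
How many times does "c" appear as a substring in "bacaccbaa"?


Searching for "c" in "bacaccbaa"
Scanning each position:
  Position 0: "b" => no
  Position 1: "a" => no
  Position 2: "c" => MATCH
  Position 3: "a" => no
  Position 4: "c" => MATCH
  Position 5: "c" => MATCH
  Position 6: "b" => no
  Position 7: "a" => no
  Position 8: "a" => no
Total occurrences: 3

3


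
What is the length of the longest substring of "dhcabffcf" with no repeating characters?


Input: "dhcabffcf"
Sliding window (track last position of each char):
  Position 0 ('d'): window [0,0] length 1 -- new best
  Position 1 ('h'): window [0,1] length 2 -- new best
  Position 2 ('c'): window [0,2] length 3 -- new best
  Position 3 ('a'): window [0,3] length 4 -- new best
  Position 4 ('b'): window [0,4] length 5 -- new best
  Position 5 ('f'): window [0,5] length 6 -- new best
  Position 6 ('f'): repeat (last at 5), move window start to 6
  Position 6 ('f'): window [6,6] length 1
  Position 7 ('c'): window [6,7] length 2
  Position 8 ('f'): repeat (last at 6), move window start to 7
  Position 8 ('f'): window [7,8] length 2
Longest substring with no repeats: "dhcabf" with length 6

6


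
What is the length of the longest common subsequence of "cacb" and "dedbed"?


LCS of "cacb" and "dedbed"
DP table:
           d    e    d    b    e    d
      0    0    0    0    0    0    0
  c   0    0    0    0    0    0    0
  a   0    0    0    0    0    0    0
  c   0    0    0    0    0    0    0
  b   0    0    0    0    1    1    1
LCS length = dp[4][6] = 1

1


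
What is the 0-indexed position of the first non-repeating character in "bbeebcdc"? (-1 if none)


Input: bbeebcdc
Character frequencies:
  'b': 3
  'c': 2
  'd': 1
  'e': 2
Scanning left to right for freq == 1:
  Position 0 ('b'): freq=3, skip
  Position 1 ('b'): freq=3, skip
  Position 2 ('e'): freq=2, skip
  Position 3 ('e'): freq=2, skip
  Position 4 ('b'): freq=3, skip
  Position 5 ('c'): freq=2, skip
  Position 6 ('d'): unique! => answer = 6

6


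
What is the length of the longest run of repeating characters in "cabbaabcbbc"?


Input: "cabbaabcbbc"
Scanning for longest run:
  Position 1 ('a'): new char, reset run to 1
  Position 2 ('b'): new char, reset run to 1
  Position 3 ('b'): continues run of 'b', length=2
  Position 4 ('a'): new char, reset run to 1
  Position 5 ('a'): continues run of 'a', length=2
  Position 6 ('b'): new char, reset run to 1
  Position 7 ('c'): new char, reset run to 1
  Position 8 ('b'): new char, reset run to 1
  Position 9 ('b'): continues run of 'b', length=2
  Position 10 ('c'): new char, reset run to 1
Longest run: 'b' with length 2

2


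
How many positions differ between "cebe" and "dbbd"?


Comparing "cebe" and "dbbd" position by position:
  Position 0: 'c' vs 'd' => DIFFER
  Position 1: 'e' vs 'b' => DIFFER
  Position 2: 'b' vs 'b' => same
  Position 3: 'e' vs 'd' => DIFFER
Positions that differ: 3

3


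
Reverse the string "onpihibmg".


Input: onpihibmg
Reading characters right to left:
  Position 8: 'g'
  Position 7: 'm'
  Position 6: 'b'
  Position 5: 'i'
  Position 4: 'h'
  Position 3: 'i'
  Position 2: 'p'
  Position 1: 'n'
  Position 0: 'o'
Reversed: gmbihipno

gmbihipno


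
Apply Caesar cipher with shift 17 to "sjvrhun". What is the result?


Caesar cipher: shift "sjvrhun" by 17
  's' (pos 18) + 17 = pos 9 = 'j'
  'j' (pos 9) + 17 = pos 0 = 'a'
  'v' (pos 21) + 17 = pos 12 = 'm'
  'r' (pos 17) + 17 = pos 8 = 'i'
  'h' (pos 7) + 17 = pos 24 = 'y'
  'u' (pos 20) + 17 = pos 11 = 'l'
  'n' (pos 13) + 17 = pos 4 = 'e'
Result: jamiyle

jamiyle


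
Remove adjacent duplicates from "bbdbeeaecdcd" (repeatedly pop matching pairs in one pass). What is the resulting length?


Input: bbdbeeaecdcd
Stack-based adjacent duplicate removal:
  Read 'b': push. Stack: b
  Read 'b': matches stack top 'b' => pop. Stack: (empty)
  Read 'd': push. Stack: d
  Read 'b': push. Stack: db
  Read 'e': push. Stack: dbe
  Read 'e': matches stack top 'e' => pop. Stack: db
  Read 'a': push. Stack: dba
  Read 'e': push. Stack: dbae
  Read 'c': push. Stack: dbaec
  Read 'd': push. Stack: dbaecd
  Read 'c': push. Stack: dbaecdc
  Read 'd': push. Stack: dbaecdcd
Final stack: "dbaecdcd" (length 8)

8


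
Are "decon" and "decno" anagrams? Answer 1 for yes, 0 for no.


Strings: "decon", "decno"
Sorted first:  cdeno
Sorted second: cdeno
Sorted forms match => anagrams

1


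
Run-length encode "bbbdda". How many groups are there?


Input: bbbdda
Scanning for consecutive runs:
  Group 1: 'b' x 3 (positions 0-2)
  Group 2: 'd' x 2 (positions 3-4)
  Group 3: 'a' x 1 (positions 5-5)
Total groups: 3

3


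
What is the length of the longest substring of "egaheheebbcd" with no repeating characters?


Input: "egaheheebbcd"
Sliding window (track last position of each char):
  Position 0 ('e'): window [0,0] length 1 -- new best
  Position 1 ('g'): window [0,1] length 2 -- new best
  Position 2 ('a'): window [0,2] length 3 -- new best
  Position 3 ('h'): window [0,3] length 4 -- new best
  Position 4 ('e'): repeat (last at 0), move window start to 1
  Position 4 ('e'): window [1,4] length 4
  Position 5 ('h'): repeat (last at 3), move window start to 4
  Position 5 ('h'): window [4,5] length 2
  Position 6 ('e'): repeat (last at 4), move window start to 5
  Position 6 ('e'): window [5,6] length 2
  Position 7 ('e'): repeat (last at 6), move window start to 7
  Position 7 ('e'): window [7,7] length 1
  Position 8 ('b'): window [7,8] length 2
  Position 9 ('b'): repeat (last at 8), move window start to 9
  Position 9 ('b'): window [9,9] length 1
  Position 10 ('c'): window [9,10] length 2
  Position 11 ('d'): window [9,11] length 3
Longest substring with no repeats: "egah" with length 4

4


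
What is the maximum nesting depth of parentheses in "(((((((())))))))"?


Input: "(((((((())))))))"
Tracking depth:
  Position 0 '(': depth becomes 1
  Position 1 '(': depth becomes 2
  Position 2 '(': depth becomes 3
  Position 3 '(': depth becomes 4
  Position 4 '(': depth becomes 5
  Position 5 '(': depth becomes 6
  Position 6 '(': depth becomes 7
  Position 7 '(': depth becomes 8
  Position 8 ')': depth becomes 7
  Position 9 ')': depth becomes 6
  Position 10 ')': depth becomes 5
  Position 11 ')': depth becomes 4
  Position 12 ')': depth becomes 3
  Position 13 ')': depth becomes 2
  Position 14 ')': depth becomes 1
  Position 15 ')': depth becomes 0
Maximum depth reached: 8

8


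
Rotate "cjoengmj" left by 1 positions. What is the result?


Input: "cjoengmj", rotate left by 1
First 1 characters: "c"
Remaining characters: "joengmj"
Concatenate remaining + first: "joengmj" + "c" = "joengmjc"

joengmjc


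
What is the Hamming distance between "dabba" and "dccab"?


Comparing "dabba" and "dccab" position by position:
  Position 0: 'd' vs 'd' => same
  Position 1: 'a' vs 'c' => differ
  Position 2: 'b' vs 'c' => differ
  Position 3: 'b' vs 'a' => differ
  Position 4: 'a' vs 'b' => differ
Total differences (Hamming distance): 4

4


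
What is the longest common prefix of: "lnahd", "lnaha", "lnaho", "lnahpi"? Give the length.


Words: lnahd, lnaha, lnaho, lnahpi
  Position 0: all 'l' => match
  Position 1: all 'n' => match
  Position 2: all 'a' => match
  Position 3: all 'h' => match
  Position 4: ('d', 'a', 'o', 'p') => mismatch, stop
LCP = "lnah" (length 4)

4


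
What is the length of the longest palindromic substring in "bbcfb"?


Input: "bbcfb"
Checking substrings for palindromes:
  [0:2] "bb" (len 2) => palindrome
Longest palindromic substring: "bb" with length 2

2


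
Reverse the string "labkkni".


Input: labkkni
Reading characters right to left:
  Position 6: 'i'
  Position 5: 'n'
  Position 4: 'k'
  Position 3: 'k'
  Position 2: 'b'
  Position 1: 'a'
  Position 0: 'l'
Reversed: inkkbal

inkkbal


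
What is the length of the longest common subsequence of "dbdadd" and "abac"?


LCS of "dbdadd" and "abac"
DP table:
           a    b    a    c
      0    0    0    0    0
  d   0    0    0    0    0
  b   0    0    1    1    1
  d   0    0    1    1    1
  a   0    1    1    2    2
  d   0    1    1    2    2
  d   0    1    1    2    2
LCS length = dp[6][4] = 2

2


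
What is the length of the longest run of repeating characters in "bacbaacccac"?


Input: "bacbaacccac"
Scanning for longest run:
  Position 1 ('a'): new char, reset run to 1
  Position 2 ('c'): new char, reset run to 1
  Position 3 ('b'): new char, reset run to 1
  Position 4 ('a'): new char, reset run to 1
  Position 5 ('a'): continues run of 'a', length=2
  Position 6 ('c'): new char, reset run to 1
  Position 7 ('c'): continues run of 'c', length=2
  Position 8 ('c'): continues run of 'c', length=3
  Position 9 ('a'): new char, reset run to 1
  Position 10 ('c'): new char, reset run to 1
Longest run: 'c' with length 3

3


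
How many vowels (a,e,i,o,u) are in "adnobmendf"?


Input: adnobmendf
Checking each character:
  'a' at position 0: vowel (running total: 1)
  'd' at position 1: consonant
  'n' at position 2: consonant
  'o' at position 3: vowel (running total: 2)
  'b' at position 4: consonant
  'm' at position 5: consonant
  'e' at position 6: vowel (running total: 3)
  'n' at position 7: consonant
  'd' at position 8: consonant
  'f' at position 9: consonant
Total vowels: 3

3


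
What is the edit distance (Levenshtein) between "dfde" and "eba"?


Computing edit distance: "dfde" -> "eba"
DP table:
           e    b    a
      0    1    2    3
  d   1    1    2    3
  f   2    2    2    3
  d   3    3    3    3
  e   4    3    4    4
Edit distance = dp[4][3] = 4

4


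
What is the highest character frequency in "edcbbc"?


Input: edcbbc
Character counts:
  'b': 2
  'c': 2
  'd': 1
  'e': 1
Maximum frequency: 2

2


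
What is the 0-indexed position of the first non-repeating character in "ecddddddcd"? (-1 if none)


Input: ecddddddcd
Character frequencies:
  'c': 2
  'd': 7
  'e': 1
Scanning left to right for freq == 1:
  Position 0 ('e'): unique! => answer = 0

0


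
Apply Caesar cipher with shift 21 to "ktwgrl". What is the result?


Caesar cipher: shift "ktwgrl" by 21
  'k' (pos 10) + 21 = pos 5 = 'f'
  't' (pos 19) + 21 = pos 14 = 'o'
  'w' (pos 22) + 21 = pos 17 = 'r'
  'g' (pos 6) + 21 = pos 1 = 'b'
  'r' (pos 17) + 21 = pos 12 = 'm'
  'l' (pos 11) + 21 = pos 6 = 'g'
Result: forbmg

forbmg


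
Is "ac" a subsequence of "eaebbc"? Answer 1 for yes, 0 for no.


Check if "ac" is a subsequence of "eaebbc"
Greedy scan:
  Position 0 ('e'): no match needed
  Position 1 ('a'): matches sub[0] = 'a'
  Position 2 ('e'): no match needed
  Position 3 ('b'): no match needed
  Position 4 ('b'): no match needed
  Position 5 ('c'): matches sub[1] = 'c'
All 2 characters matched => is a subsequence

1


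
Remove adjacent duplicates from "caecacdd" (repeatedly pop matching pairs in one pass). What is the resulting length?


Input: caecacdd
Stack-based adjacent duplicate removal:
  Read 'c': push. Stack: c
  Read 'a': push. Stack: ca
  Read 'e': push. Stack: cae
  Read 'c': push. Stack: caec
  Read 'a': push. Stack: caeca
  Read 'c': push. Stack: caecac
  Read 'd': push. Stack: caecacd
  Read 'd': matches stack top 'd' => pop. Stack: caecac
Final stack: "caecac" (length 6)

6


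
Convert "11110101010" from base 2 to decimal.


Input: "11110101010" in base 2
Positional expansion:
  Digit '1' (value 1) x 2^10 = 1024
  Digit '1' (value 1) x 2^9 = 512
  Digit '1' (value 1) x 2^8 = 256
  Digit '1' (value 1) x 2^7 = 128
  Digit '0' (value 0) x 2^6 = 0
  Digit '1' (value 1) x 2^5 = 32
  Digit '0' (value 0) x 2^4 = 0
  Digit '1' (value 1) x 2^3 = 8
  Digit '0' (value 0) x 2^2 = 0
  Digit '1' (value 1) x 2^1 = 2
  Digit '0' (value 0) x 2^0 = 0
Sum = 1962

1962


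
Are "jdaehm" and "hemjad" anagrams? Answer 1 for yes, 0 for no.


Strings: "jdaehm", "hemjad"
Sorted first:  adehjm
Sorted second: adehjm
Sorted forms match => anagrams

1


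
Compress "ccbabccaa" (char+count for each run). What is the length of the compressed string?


Input: ccbabccaa
Runs:
  'c' x 2 => "c2"
  'b' x 1 => "b1"
  'a' x 1 => "a1"
  'b' x 1 => "b1"
  'c' x 2 => "c2"
  'a' x 2 => "a2"
Compressed: "c2b1a1b1c2a2"
Compressed length: 12

12


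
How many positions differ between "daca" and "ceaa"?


Comparing "daca" and "ceaa" position by position:
  Position 0: 'd' vs 'c' => DIFFER
  Position 1: 'a' vs 'e' => DIFFER
  Position 2: 'c' vs 'a' => DIFFER
  Position 3: 'a' vs 'a' => same
Positions that differ: 3

3


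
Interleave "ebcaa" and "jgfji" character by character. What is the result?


Interleaving "ebcaa" and "jgfji":
  Position 0: 'e' from first, 'j' from second => "ej"
  Position 1: 'b' from first, 'g' from second => "bg"
  Position 2: 'c' from first, 'f' from second => "cf"
  Position 3: 'a' from first, 'j' from second => "aj"
  Position 4: 'a' from first, 'i' from second => "ai"
Result: ejbgcfajai

ejbgcfajai


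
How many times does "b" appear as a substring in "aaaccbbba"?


Searching for "b" in "aaaccbbba"
Scanning each position:
  Position 0: "a" => no
  Position 1: "a" => no
  Position 2: "a" => no
  Position 3: "c" => no
  Position 4: "c" => no
  Position 5: "b" => MATCH
  Position 6: "b" => MATCH
  Position 7: "b" => MATCH
  Position 8: "a" => no
Total occurrences: 3

3


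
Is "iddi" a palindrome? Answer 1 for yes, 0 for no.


Input: iddi
Reversed: iddi
  Compare pos 0 ('i') with pos 3 ('i'): match
  Compare pos 1 ('d') with pos 2 ('d'): match
Result: palindrome

1


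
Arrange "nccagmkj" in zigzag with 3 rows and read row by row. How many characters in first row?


Zigzag "nccagmkj" into 3 rows:
Placing characters:
  'n' => row 0
  'c' => row 1
  'c' => row 2
  'a' => row 1
  'g' => row 0
  'm' => row 1
  'k' => row 2
  'j' => row 1
Rows:
  Row 0: "ng"
  Row 1: "camj"
  Row 2: "ck"
First row length: 2

2


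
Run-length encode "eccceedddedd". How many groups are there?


Input: eccceedddedd
Scanning for consecutive runs:
  Group 1: 'e' x 1 (positions 0-0)
  Group 2: 'c' x 3 (positions 1-3)
  Group 3: 'e' x 2 (positions 4-5)
  Group 4: 'd' x 3 (positions 6-8)
  Group 5: 'e' x 1 (positions 9-9)
  Group 6: 'd' x 2 (positions 10-11)
Total groups: 6

6


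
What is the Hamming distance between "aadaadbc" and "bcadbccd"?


Comparing "aadaadbc" and "bcadbccd" position by position:
  Position 0: 'a' vs 'b' => differ
  Position 1: 'a' vs 'c' => differ
  Position 2: 'd' vs 'a' => differ
  Position 3: 'a' vs 'd' => differ
  Position 4: 'a' vs 'b' => differ
  Position 5: 'd' vs 'c' => differ
  Position 6: 'b' vs 'c' => differ
  Position 7: 'c' vs 'd' => differ
Total differences (Hamming distance): 8

8


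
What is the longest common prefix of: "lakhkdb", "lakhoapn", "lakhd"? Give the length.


Words: lakhkdb, lakhoapn, lakhd
  Position 0: all 'l' => match
  Position 1: all 'a' => match
  Position 2: all 'k' => match
  Position 3: all 'h' => match
  Position 4: ('k', 'o', 'd') => mismatch, stop
LCP = "lakh" (length 4)

4


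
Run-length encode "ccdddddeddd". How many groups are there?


Input: ccdddddeddd
Scanning for consecutive runs:
  Group 1: 'c' x 2 (positions 0-1)
  Group 2: 'd' x 5 (positions 2-6)
  Group 3: 'e' x 1 (positions 7-7)
  Group 4: 'd' x 3 (positions 8-10)
Total groups: 4

4


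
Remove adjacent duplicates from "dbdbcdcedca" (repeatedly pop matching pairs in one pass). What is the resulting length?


Input: dbdbcdcedca
Stack-based adjacent duplicate removal:
  Read 'd': push. Stack: d
  Read 'b': push. Stack: db
  Read 'd': push. Stack: dbd
  Read 'b': push. Stack: dbdb
  Read 'c': push. Stack: dbdbc
  Read 'd': push. Stack: dbdbcd
  Read 'c': push. Stack: dbdbcdc
  Read 'e': push. Stack: dbdbcdce
  Read 'd': push. Stack: dbdbcdced
  Read 'c': push. Stack: dbdbcdcedc
  Read 'a': push. Stack: dbdbcdcedca
Final stack: "dbdbcdcedca" (length 11)

11


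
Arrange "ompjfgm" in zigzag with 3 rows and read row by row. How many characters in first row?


Zigzag "ompjfgm" into 3 rows:
Placing characters:
  'o' => row 0
  'm' => row 1
  'p' => row 2
  'j' => row 1
  'f' => row 0
  'g' => row 1
  'm' => row 2
Rows:
  Row 0: "of"
  Row 1: "mjg"
  Row 2: "pm"
First row length: 2

2


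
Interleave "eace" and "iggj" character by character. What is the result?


Interleaving "eace" and "iggj":
  Position 0: 'e' from first, 'i' from second => "ei"
  Position 1: 'a' from first, 'g' from second => "ag"
  Position 2: 'c' from first, 'g' from second => "cg"
  Position 3: 'e' from first, 'j' from second => "ej"
Result: eiagcgej

eiagcgej


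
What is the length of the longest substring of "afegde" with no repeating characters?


Input: "afegde"
Sliding window (track last position of each char):
  Position 0 ('a'): window [0,0] length 1 -- new best
  Position 1 ('f'): window [0,1] length 2 -- new best
  Position 2 ('e'): window [0,2] length 3 -- new best
  Position 3 ('g'): window [0,3] length 4 -- new best
  Position 4 ('d'): window [0,4] length 5 -- new best
  Position 5 ('e'): repeat (last at 2), move window start to 3
  Position 5 ('e'): window [3,5] length 3
Longest substring with no repeats: "afegd" with length 5

5


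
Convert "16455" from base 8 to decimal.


Input: "16455" in base 8
Positional expansion:
  Digit '1' (value 1) x 8^4 = 4096
  Digit '6' (value 6) x 8^3 = 3072
  Digit '4' (value 4) x 8^2 = 256
  Digit '5' (value 5) x 8^1 = 40
  Digit '5' (value 5) x 8^0 = 5
Sum = 7469

7469


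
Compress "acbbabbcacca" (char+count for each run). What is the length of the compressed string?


Input: acbbabbcacca
Runs:
  'a' x 1 => "a1"
  'c' x 1 => "c1"
  'b' x 2 => "b2"
  'a' x 1 => "a1"
  'b' x 2 => "b2"
  'c' x 1 => "c1"
  'a' x 1 => "a1"
  'c' x 2 => "c2"
  'a' x 1 => "a1"
Compressed: "a1c1b2a1b2c1a1c2a1"
Compressed length: 18

18


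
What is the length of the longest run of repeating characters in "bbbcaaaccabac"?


Input: "bbbcaaaccabac"
Scanning for longest run:
  Position 1 ('b'): continues run of 'b', length=2
  Position 2 ('b'): continues run of 'b', length=3
  Position 3 ('c'): new char, reset run to 1
  Position 4 ('a'): new char, reset run to 1
  Position 5 ('a'): continues run of 'a', length=2
  Position 6 ('a'): continues run of 'a', length=3
  Position 7 ('c'): new char, reset run to 1
  Position 8 ('c'): continues run of 'c', length=2
  Position 9 ('a'): new char, reset run to 1
  Position 10 ('b'): new char, reset run to 1
  Position 11 ('a'): new char, reset run to 1
  Position 12 ('c'): new char, reset run to 1
Longest run: 'b' with length 3

3


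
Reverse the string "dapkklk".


Input: dapkklk
Reading characters right to left:
  Position 6: 'k'
  Position 5: 'l'
  Position 4: 'k'
  Position 3: 'k'
  Position 2: 'p'
  Position 1: 'a'
  Position 0: 'd'
Reversed: klkkpad

klkkpad


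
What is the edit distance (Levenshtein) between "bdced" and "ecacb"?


Computing edit distance: "bdced" -> "ecacb"
DP table:
           e    c    a    c    b
      0    1    2    3    4    5
  b   1    1    2    3    4    4
  d   2    2    2    3    4    5
  c   3    3    2    3    3    4
  e   4    3    3    3    4    4
  d   5    4    4    4    4    5
Edit distance = dp[5][5] = 5

5


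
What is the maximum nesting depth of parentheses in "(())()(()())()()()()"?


Input: "(())()(()())()()()()"
Tracking depth:
  Position 0 '(': depth becomes 1
  Position 1 '(': depth becomes 2
  Position 2 ')': depth becomes 1
  Position 3 ')': depth becomes 0
  Position 4 '(': depth becomes 1
  Position 5 ')': depth becomes 0
  Position 6 '(': depth becomes 1
  Position 7 '(': depth becomes 2
  Position 8 ')': depth becomes 1
  Position 9 '(': depth becomes 2
  Position 10 ')': depth becomes 1
  Position 11 ')': depth becomes 0
  Position 12 '(': depth becomes 1
  Position 13 ')': depth becomes 0
  Position 14 '(': depth becomes 1
  Position 15 ')': depth becomes 0
  Position 16 '(': depth becomes 1
  Position 17 ')': depth becomes 0
  Position 18 '(': depth becomes 1
  Position 19 ')': depth becomes 0
Maximum depth reached: 2

2


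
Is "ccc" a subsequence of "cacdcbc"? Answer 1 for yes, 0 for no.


Check if "ccc" is a subsequence of "cacdcbc"
Greedy scan:
  Position 0 ('c'): matches sub[0] = 'c'
  Position 1 ('a'): no match needed
  Position 2 ('c'): matches sub[1] = 'c'
  Position 3 ('d'): no match needed
  Position 4 ('c'): matches sub[2] = 'c'
  Position 5 ('b'): no match needed
  Position 6 ('c'): no match needed
All 3 characters matched => is a subsequence

1


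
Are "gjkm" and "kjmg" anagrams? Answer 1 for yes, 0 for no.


Strings: "gjkm", "kjmg"
Sorted first:  gjkm
Sorted second: gjkm
Sorted forms match => anagrams

1


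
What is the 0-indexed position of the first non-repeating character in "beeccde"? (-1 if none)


Input: beeccde
Character frequencies:
  'b': 1
  'c': 2
  'd': 1
  'e': 3
Scanning left to right for freq == 1:
  Position 0 ('b'): unique! => answer = 0

0


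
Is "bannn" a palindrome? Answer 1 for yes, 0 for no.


Input: bannn
Reversed: nnnab
  Compare pos 0 ('b') with pos 4 ('n'): MISMATCH
  Compare pos 1 ('a') with pos 3 ('n'): MISMATCH
Result: not a palindrome

0


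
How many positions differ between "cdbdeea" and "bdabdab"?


Comparing "cdbdeea" and "bdabdab" position by position:
  Position 0: 'c' vs 'b' => DIFFER
  Position 1: 'd' vs 'd' => same
  Position 2: 'b' vs 'a' => DIFFER
  Position 3: 'd' vs 'b' => DIFFER
  Position 4: 'e' vs 'd' => DIFFER
  Position 5: 'e' vs 'a' => DIFFER
  Position 6: 'a' vs 'b' => DIFFER
Positions that differ: 6

6


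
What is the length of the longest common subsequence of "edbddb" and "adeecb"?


LCS of "edbddb" and "adeecb"
DP table:
           a    d    e    e    c    b
      0    0    0    0    0    0    0
  e   0    0    0    1    1    1    1
  d   0    0    1    1    1    1    1
  b   0    0    1    1    1    1    2
  d   0    0    1    1    1    1    2
  d   0    0    1    1    1    1    2
  b   0    0    1    1    1    1    2
LCS length = dp[6][6] = 2

2


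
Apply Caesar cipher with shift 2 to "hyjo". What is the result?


Caesar cipher: shift "hyjo" by 2
  'h' (pos 7) + 2 = pos 9 = 'j'
  'y' (pos 24) + 2 = pos 0 = 'a'
  'j' (pos 9) + 2 = pos 11 = 'l'
  'o' (pos 14) + 2 = pos 16 = 'q'
Result: jalq

jalq


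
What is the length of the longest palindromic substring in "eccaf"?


Input: "eccaf"
Checking substrings for palindromes:
  [1:3] "cc" (len 2) => palindrome
Longest palindromic substring: "cc" with length 2

2


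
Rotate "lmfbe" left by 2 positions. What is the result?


Input: "lmfbe", rotate left by 2
First 2 characters: "lm"
Remaining characters: "fbe"
Concatenate remaining + first: "fbe" + "lm" = "fbelm"

fbelm


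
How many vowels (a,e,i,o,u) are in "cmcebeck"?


Input: cmcebeck
Checking each character:
  'c' at position 0: consonant
  'm' at position 1: consonant
  'c' at position 2: consonant
  'e' at position 3: vowel (running total: 1)
  'b' at position 4: consonant
  'e' at position 5: vowel (running total: 2)
  'c' at position 6: consonant
  'k' at position 7: consonant
Total vowels: 2

2


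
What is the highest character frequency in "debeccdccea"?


Input: debeccdccea
Character counts:
  'a': 1
  'b': 1
  'c': 4
  'd': 2
  'e': 3
Maximum frequency: 4

4


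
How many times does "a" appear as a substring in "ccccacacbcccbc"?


Searching for "a" in "ccccacacbcccbc"
Scanning each position:
  Position 0: "c" => no
  Position 1: "c" => no
  Position 2: "c" => no
  Position 3: "c" => no
  Position 4: "a" => MATCH
  Position 5: "c" => no
  Position 6: "a" => MATCH
  Position 7: "c" => no
  Position 8: "b" => no
  Position 9: "c" => no
  Position 10: "c" => no
  Position 11: "c" => no
  Position 12: "b" => no
  Position 13: "c" => no
Total occurrences: 2

2


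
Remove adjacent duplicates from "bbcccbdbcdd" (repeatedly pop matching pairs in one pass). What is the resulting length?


Input: bbcccbdbcdd
Stack-based adjacent duplicate removal:
  Read 'b': push. Stack: b
  Read 'b': matches stack top 'b' => pop. Stack: (empty)
  Read 'c': push. Stack: c
  Read 'c': matches stack top 'c' => pop. Stack: (empty)
  Read 'c': push. Stack: c
  Read 'b': push. Stack: cb
  Read 'd': push. Stack: cbd
  Read 'b': push. Stack: cbdb
  Read 'c': push. Stack: cbdbc
  Read 'd': push. Stack: cbdbcd
  Read 'd': matches stack top 'd' => pop. Stack: cbdbc
Final stack: "cbdbc" (length 5)

5


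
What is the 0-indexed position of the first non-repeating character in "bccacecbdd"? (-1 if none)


Input: bccacecbdd
Character frequencies:
  'a': 1
  'b': 2
  'c': 4
  'd': 2
  'e': 1
Scanning left to right for freq == 1:
  Position 0 ('b'): freq=2, skip
  Position 1 ('c'): freq=4, skip
  Position 2 ('c'): freq=4, skip
  Position 3 ('a'): unique! => answer = 3

3


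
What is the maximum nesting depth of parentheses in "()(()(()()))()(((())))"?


Input: "()(()(()()))()(((())))"
Tracking depth:
  Position 0 '(': depth becomes 1
  Position 1 ')': depth becomes 0
  Position 2 '(': depth becomes 1
  Position 3 '(': depth becomes 2
  Position 4 ')': depth becomes 1
  Position 5 '(': depth becomes 2
  Position 6 '(': depth becomes 3
  Position 7 ')': depth becomes 2
  Position 8 '(': depth becomes 3
  Position 9 ')': depth becomes 2
  Position 10 ')': depth becomes 1
  Position 11 ')': depth becomes 0
  Position 12 '(': depth becomes 1
  Position 13 ')': depth becomes 0
  Position 14 '(': depth becomes 1
  Position 15 '(': depth becomes 2
  Position 16 '(': depth becomes 3
  Position 17 '(': depth becomes 4
  Position 18 ')': depth becomes 3
  Position 19 ')': depth becomes 2
  Position 20 ')': depth becomes 1
  Position 21 ')': depth becomes 0
Maximum depth reached: 4

4


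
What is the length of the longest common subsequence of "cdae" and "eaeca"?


LCS of "cdae" and "eaeca"
DP table:
           e    a    e    c    a
      0    0    0    0    0    0
  c   0    0    0    0    1    1
  d   0    0    0    0    1    1
  a   0    0    1    1    1    2
  e   0    1    1    2    2    2
LCS length = dp[4][5] = 2

2


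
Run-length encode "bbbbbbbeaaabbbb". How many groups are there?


Input: bbbbbbbeaaabbbb
Scanning for consecutive runs:
  Group 1: 'b' x 7 (positions 0-6)
  Group 2: 'e' x 1 (positions 7-7)
  Group 3: 'a' x 3 (positions 8-10)
  Group 4: 'b' x 4 (positions 11-14)
Total groups: 4

4


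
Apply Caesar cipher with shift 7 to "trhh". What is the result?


Caesar cipher: shift "trhh" by 7
  't' (pos 19) + 7 = pos 0 = 'a'
  'r' (pos 17) + 7 = pos 24 = 'y'
  'h' (pos 7) + 7 = pos 14 = 'o'
  'h' (pos 7) + 7 = pos 14 = 'o'
Result: ayoo

ayoo


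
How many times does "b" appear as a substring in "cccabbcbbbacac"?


Searching for "b" in "cccabbcbbbacac"
Scanning each position:
  Position 0: "c" => no
  Position 1: "c" => no
  Position 2: "c" => no
  Position 3: "a" => no
  Position 4: "b" => MATCH
  Position 5: "b" => MATCH
  Position 6: "c" => no
  Position 7: "b" => MATCH
  Position 8: "b" => MATCH
  Position 9: "b" => MATCH
  Position 10: "a" => no
  Position 11: "c" => no
  Position 12: "a" => no
  Position 13: "c" => no
Total occurrences: 5

5


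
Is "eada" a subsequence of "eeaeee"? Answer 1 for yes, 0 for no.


Check if "eada" is a subsequence of "eeaeee"
Greedy scan:
  Position 0 ('e'): matches sub[0] = 'e'
  Position 1 ('e'): no match needed
  Position 2 ('a'): matches sub[1] = 'a'
  Position 3 ('e'): no match needed
  Position 4 ('e'): no match needed
  Position 5 ('e'): no match needed
Only matched 2/4 characters => not a subsequence

0


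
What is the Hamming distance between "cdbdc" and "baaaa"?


Comparing "cdbdc" and "baaaa" position by position:
  Position 0: 'c' vs 'b' => differ
  Position 1: 'd' vs 'a' => differ
  Position 2: 'b' vs 'a' => differ
  Position 3: 'd' vs 'a' => differ
  Position 4: 'c' vs 'a' => differ
Total differences (Hamming distance): 5

5


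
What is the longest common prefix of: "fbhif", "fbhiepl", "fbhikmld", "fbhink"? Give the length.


Words: fbhif, fbhiepl, fbhikmld, fbhink
  Position 0: all 'f' => match
  Position 1: all 'b' => match
  Position 2: all 'h' => match
  Position 3: all 'i' => match
  Position 4: ('f', 'e', 'k', 'n') => mismatch, stop
LCP = "fbhi" (length 4)

4
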